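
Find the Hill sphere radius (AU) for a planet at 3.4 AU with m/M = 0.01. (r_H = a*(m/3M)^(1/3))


r_H = a * (m/3M)^(1/3) = 3.4 * (0.01/3)^(1/3) = 0.5079

0.5079 AU


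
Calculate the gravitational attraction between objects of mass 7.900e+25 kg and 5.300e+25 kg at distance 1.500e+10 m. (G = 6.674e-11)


F = G*m1*m2/r^2 = 6.674e-11 * 7.900e+25 * 5.300e+25 / (1.500e+10)^2 = 6.674e-11 * 4.187e+51 / 2.250e+20 = 1.242e+21

1.242e+21 N


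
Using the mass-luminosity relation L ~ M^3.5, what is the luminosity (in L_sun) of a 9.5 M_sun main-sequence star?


L/L_sun = (M/M_sun)^3.5 = 9.5^3.5 = 2642.6072

2642.6072 L_sun


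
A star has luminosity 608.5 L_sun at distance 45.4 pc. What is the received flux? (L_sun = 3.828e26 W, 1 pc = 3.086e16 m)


F = L / (4*pi*d^2) = 2.329e+29 / (4*pi*(1.401e+18)^2) = 9.443e-09

9.443e-09 W/m^2


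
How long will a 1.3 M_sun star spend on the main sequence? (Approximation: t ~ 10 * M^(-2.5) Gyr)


t = 10 * M^(-2.5) = 10 * 1.3^(-2.5) = 5.1897

5.1897 Gyr


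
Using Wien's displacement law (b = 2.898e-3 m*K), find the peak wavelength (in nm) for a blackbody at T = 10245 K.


lam_max = b / T = 2.898e-3 / 10245 = 2.829e-07 m = 282.8697 nm

282.8697 nm


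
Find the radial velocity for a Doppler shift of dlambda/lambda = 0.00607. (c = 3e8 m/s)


v = (dlambda/lambda) * c = 0.00607 * 3e8 = 1.821e+06

1.821e+06 m/s


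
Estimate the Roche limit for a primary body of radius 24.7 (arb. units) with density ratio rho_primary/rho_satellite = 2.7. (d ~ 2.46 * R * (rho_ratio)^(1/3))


d_Roche = 2.46 * 24.7 * 2.7^(1/3) = 84.6097

84.6097


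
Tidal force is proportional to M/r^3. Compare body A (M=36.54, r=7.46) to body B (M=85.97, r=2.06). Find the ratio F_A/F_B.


Ratio = (M1/r1^3) / (M2/r2^3) = (36.54/7.46^3) / (85.97/2.06^3) = 0.0089

0.0089


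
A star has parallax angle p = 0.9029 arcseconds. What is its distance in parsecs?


d = 1/p = 1/0.9029 = 1.1075

1.1075 pc


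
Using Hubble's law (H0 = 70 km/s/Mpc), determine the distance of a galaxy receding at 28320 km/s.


d = v / H0 = 28320 / 70 = 404.5714

404.5714 Mpc


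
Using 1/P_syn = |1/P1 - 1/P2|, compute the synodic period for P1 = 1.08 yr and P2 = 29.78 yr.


1/P_syn = |1/P1 - 1/P2| = |1/1.08 - 1/29.78| => P_syn = 1.1206

1.1206 years


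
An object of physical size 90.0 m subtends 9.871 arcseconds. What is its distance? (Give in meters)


D = size / theta_rad, theta_rad = 9.871 * pi/(180*3600) = 4.786e-05, D = 1.881e+06

1.881e+06 m


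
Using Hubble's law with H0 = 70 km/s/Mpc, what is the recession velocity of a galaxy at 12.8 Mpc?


v = H0 * d = 70 * 12.8 = 896.0

896.0 km/s


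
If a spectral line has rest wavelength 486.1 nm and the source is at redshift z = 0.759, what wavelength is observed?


lam_obs = lam_emit * (1 + z) = 486.1 * (1 + 0.759) = 855.0499

855.0499 nm


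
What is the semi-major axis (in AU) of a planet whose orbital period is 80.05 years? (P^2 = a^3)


a = P^(2/3) = 80.05^(2/3) = 18.5741

18.5741 AU


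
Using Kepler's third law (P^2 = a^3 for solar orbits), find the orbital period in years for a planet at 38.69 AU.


P = a^(3/2) = 38.69^1.5 = 240.6568

240.6568 years


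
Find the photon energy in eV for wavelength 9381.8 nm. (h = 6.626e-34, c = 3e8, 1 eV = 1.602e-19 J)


E = hc/lambda = 6.626e-34 * 3e8 / 9.382e-06 = 2.119e-20 J = 0.1323 eV

0.1323 eV


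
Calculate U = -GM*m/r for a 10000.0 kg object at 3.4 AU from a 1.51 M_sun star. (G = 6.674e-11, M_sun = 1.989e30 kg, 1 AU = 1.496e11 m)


M = 1.51 * 1.989e30 kg = 3.00339e+30 kg; r = 3.4 AU * 1.496e11 m/AU = 5.0864e+11 m. U = -GM*m/r = -(6.674e-11 * 3.00339e+30 * 10000.0) / 5.0864e+11 = -3.941e+12

-3.941e+12 J


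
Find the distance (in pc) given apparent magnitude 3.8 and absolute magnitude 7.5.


d = 10^((m - M + 5)/5) = 10^((3.8 - 7.5 + 5)/5) = 1.8197

1.8197 pc


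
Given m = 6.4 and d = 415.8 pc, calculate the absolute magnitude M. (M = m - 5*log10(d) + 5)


M = m - 5*log10(d) + 5 = 6.4 - 5*log10(415.8) + 5 = -1.6944

-1.6944


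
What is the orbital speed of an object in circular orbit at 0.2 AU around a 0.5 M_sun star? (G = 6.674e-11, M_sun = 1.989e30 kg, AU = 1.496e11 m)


v = sqrt(GM/r) = sqrt(6.674e-11 * 9.945e+29 / 2.992e+10) = 47099.3269

47099.3269 m/s


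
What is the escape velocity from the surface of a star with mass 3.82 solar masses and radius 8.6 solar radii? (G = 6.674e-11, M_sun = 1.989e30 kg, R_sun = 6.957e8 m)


M = 3.82 * 1.989e30 kg = 7.59798e+30 kg; R = 8.6 * 6.957e8 m = 5.98302e+09 m. v_esc = sqrt(2GM/R) = sqrt(2 * 6.674e-11 * 7.59798e+30 / 5.98302e+09) = 411715.2415

411715.2415 m/s


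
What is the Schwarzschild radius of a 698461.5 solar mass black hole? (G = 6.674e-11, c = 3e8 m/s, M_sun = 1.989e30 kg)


M = 698461.5 * 1.989e30 kg = 1.389239924e+36 kg. rs = 2GM/c^2 = 2 * 6.674e-11 * 1.389239924e+36 / (3e8)^2 = 2.060e+09

2.060e+09 m


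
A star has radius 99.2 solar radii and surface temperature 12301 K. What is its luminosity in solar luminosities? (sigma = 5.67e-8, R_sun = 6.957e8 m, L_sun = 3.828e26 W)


R = 99.2 * 6.957e8 m = 6.901344e+10 m. L = 4*pi*R^2*sigma*T^4 = 4*pi*(6.901344e+10)^2 * 5.67e-8 * 12301^4 = 7.770016623e+31 W. L/L_sun = 7.770016623e+31 / 3.828e26 = 202978.4907

202978.4907 L_sun


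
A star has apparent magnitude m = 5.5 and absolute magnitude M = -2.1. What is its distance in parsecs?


d = 10^((m - M + 5)/5) = 10^((5.5 - -2.1 + 5)/5) = 331.1311

331.1311 pc


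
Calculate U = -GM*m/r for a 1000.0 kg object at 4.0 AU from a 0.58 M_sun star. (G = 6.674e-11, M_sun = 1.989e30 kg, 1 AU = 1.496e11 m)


M = 0.58 * 1.989e30 kg = 1.15362e+30 kg; r = 4.0 AU * 1.496e11 m/AU = 5.984e+11 m. U = -GM*m/r = -(6.674e-11 * 1.15362e+30 * 1000.0) / 5.984e+11 = -1.287e+11

-1.287e+11 J


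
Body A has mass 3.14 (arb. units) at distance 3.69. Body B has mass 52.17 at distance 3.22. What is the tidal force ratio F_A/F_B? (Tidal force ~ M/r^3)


Ratio = (M1/r1^3) / (M2/r2^3) = (3.14/3.69^3) / (52.17/3.22^3) = 0.04

0.04


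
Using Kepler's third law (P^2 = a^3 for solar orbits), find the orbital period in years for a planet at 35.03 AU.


P = a^(3/2) = 35.03^1.5 = 207.3291

207.3291 years


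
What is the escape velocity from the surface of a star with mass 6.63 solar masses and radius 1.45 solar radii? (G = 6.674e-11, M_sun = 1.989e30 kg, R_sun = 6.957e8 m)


M = 6.63 * 1.989e30 kg = 1.318707e+31 kg; R = 1.45 * 6.957e8 m = 1.008765e+09 m. v_esc = sqrt(2GM/R) = sqrt(2 * 6.674e-11 * 1.318707e+31 / 1.008765e+09) = 1.321e+06

1.321e+06 m/s


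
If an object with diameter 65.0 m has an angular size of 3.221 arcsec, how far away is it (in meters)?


D = size / theta_rad, theta_rad = 3.221 * pi/(180*3600) = 1.562e-05, D = 4.162e+06

4.162e+06 m


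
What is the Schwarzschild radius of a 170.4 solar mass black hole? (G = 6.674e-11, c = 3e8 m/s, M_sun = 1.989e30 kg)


M = 170.4 * 1.989e30 kg = 3.389256e+32 kg. rs = 2GM/c^2 = 2 * 6.674e-11 * 3.389256e+32 / (3e8)^2 = 502664.3232

502664.3232 m


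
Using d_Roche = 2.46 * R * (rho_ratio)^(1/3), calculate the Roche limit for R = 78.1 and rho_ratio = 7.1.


d_Roche = 2.46 * 78.1 * 7.1^(1/3) = 369.2657

369.2657


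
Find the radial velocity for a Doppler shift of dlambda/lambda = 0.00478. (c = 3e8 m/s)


v = (dlambda/lambda) * c = 0.00478 * 3e8 = 1.434e+06

1.434e+06 m/s


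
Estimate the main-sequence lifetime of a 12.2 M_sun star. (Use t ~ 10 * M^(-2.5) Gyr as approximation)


t = 10 * M^(-2.5) = 10 * 12.2^(-2.5) = 0.0192

0.0192 Gyr


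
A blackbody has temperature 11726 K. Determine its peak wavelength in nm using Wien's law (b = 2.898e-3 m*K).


lam_max = b / T = 2.898e-3 / 11726 = 2.471e-07 m = 247.1431 nm

247.1431 nm


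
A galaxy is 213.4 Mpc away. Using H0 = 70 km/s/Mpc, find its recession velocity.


v = H0 * d = 70 * 213.4 = 14938.0

14938.0 km/s


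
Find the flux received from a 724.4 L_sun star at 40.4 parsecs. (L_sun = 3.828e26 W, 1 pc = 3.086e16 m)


F = L / (4*pi*d^2) = 2.773e+29 / (4*pi*(1.247e+18)^2) = 1.420e-08

1.420e-08 W/m^2


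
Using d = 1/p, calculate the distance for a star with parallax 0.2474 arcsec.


d = 1/p = 1/0.2474 = 4.042

4.042 pc


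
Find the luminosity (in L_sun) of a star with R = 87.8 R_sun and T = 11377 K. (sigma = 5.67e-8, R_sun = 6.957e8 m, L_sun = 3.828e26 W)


R = 87.8 * 6.957e8 m = 6.108246e+10 m. L = 4*pi*R^2*sigma*T^4 = 4*pi*(6.108246e+10)^2 * 5.67e-8 * 11377^4 = 4.453864433e+31 W. L/L_sun = 4.453864433e+31 / 3.828e26 = 116349.6456

116349.6456 L_sun


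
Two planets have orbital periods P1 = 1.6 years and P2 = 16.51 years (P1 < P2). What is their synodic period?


1/P_syn = |1/P1 - 1/P2| = |1/1.6 - 1/16.51| => P_syn = 1.7717

1.7717 years


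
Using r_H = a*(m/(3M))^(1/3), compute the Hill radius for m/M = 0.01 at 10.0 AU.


r_H = a * (m/3M)^(1/3) = 10.0 * (0.01/3)^(1/3) = 1.4938

1.4938 AU


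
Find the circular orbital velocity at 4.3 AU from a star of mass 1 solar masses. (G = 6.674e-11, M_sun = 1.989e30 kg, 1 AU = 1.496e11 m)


v = sqrt(GM/r) = sqrt(6.674e-11 * 1.989e+30 / 6.433e+11) = 14365.16

14365.16 m/s


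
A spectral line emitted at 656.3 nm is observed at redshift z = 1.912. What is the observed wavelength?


lam_obs = lam_emit * (1 + z) = 656.3 * (1 + 1.912) = 1911.1456

1911.1456 nm


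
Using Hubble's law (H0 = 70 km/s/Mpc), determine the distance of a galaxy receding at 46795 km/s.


d = v / H0 = 46795 / 70 = 668.5

668.5 Mpc


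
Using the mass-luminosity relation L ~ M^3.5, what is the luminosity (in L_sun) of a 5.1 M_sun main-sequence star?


L/L_sun = (M/M_sun)^3.5 = 5.1^3.5 = 299.5681

299.5681 L_sun


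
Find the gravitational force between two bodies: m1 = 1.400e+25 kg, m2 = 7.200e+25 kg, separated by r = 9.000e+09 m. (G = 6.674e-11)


F = G*m1*m2/r^2 = 6.674e-11 * 1.400e+25 * 7.200e+25 / (9.000e+09)^2 = 6.674e-11 * 1.008e+51 / 8.100e+19 = 8.305e+20

8.305e+20 N


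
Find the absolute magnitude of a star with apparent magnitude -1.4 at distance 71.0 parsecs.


M = m - 5*log10(d) + 5 = -1.4 - 5*log10(71.0) + 5 = -5.6563

-5.6563


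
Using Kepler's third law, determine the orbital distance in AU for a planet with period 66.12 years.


a = P^(2/3) = 66.12^(2/3) = 16.3514

16.3514 AU


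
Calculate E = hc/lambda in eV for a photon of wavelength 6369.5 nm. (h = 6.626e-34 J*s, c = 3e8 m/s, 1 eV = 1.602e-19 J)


E = hc/lambda = 6.626e-34 * 3e8 / 6.370e-06 = 3.121e-20 J = 0.1948 eV

0.1948 eV


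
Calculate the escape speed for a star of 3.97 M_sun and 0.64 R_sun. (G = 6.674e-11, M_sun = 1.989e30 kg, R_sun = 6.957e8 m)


M = 3.97 * 1.989e30 kg = 7.89633e+30 kg; R = 0.64 * 6.957e8 m = 4.45248e+08 m. v_esc = sqrt(2GM/R) = sqrt(2 * 6.674e-11 * 7.89633e+30 / 4.45248e+08) = 1.539e+06

1.539e+06 m/s


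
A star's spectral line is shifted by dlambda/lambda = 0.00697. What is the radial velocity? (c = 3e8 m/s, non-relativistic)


v = (dlambda/lambda) * c = 0.00697 * 3e8 = 2.091e+06

2.091e+06 m/s


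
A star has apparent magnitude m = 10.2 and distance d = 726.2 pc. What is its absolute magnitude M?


M = m - 5*log10(d) + 5 = 10.2 - 5*log10(726.2) + 5 = 0.8947

0.8947


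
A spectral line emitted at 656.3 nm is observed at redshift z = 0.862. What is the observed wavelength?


lam_obs = lam_emit * (1 + z) = 656.3 * (1 + 0.862) = 1222.0306

1222.0306 nm


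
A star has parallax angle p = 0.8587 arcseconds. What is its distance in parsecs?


d = 1/p = 1/0.8587 = 1.1646

1.1646 pc


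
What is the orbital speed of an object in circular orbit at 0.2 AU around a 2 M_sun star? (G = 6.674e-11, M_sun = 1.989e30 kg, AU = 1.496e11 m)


v = sqrt(GM/r) = sqrt(6.674e-11 * 3.978e+30 / 2.992e+10) = 94198.6537

94198.6537 m/s


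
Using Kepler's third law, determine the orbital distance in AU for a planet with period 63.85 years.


a = P^(2/3) = 63.85^(2/3) = 15.975

15.975 AU


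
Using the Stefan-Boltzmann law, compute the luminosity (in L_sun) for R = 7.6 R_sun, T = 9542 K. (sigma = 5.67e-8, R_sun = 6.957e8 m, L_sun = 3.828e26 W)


R = 7.6 * 6.957e8 m = 5.28732e+09 m. L = 4*pi*R^2*sigma*T^4 = 4*pi*(5.28732e+09)^2 * 5.67e-8 * 9542^4 = 1.651283963e+29 W. L/L_sun = 1.651283963e+29 / 3.828e26 = 431.3699

431.3699 L_sun


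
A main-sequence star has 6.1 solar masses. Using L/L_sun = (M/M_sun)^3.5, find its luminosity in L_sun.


L/L_sun = (M/M_sun)^3.5 = 6.1^3.5 = 560.6017

560.6017 L_sun


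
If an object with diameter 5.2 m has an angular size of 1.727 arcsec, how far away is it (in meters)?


D = size / theta_rad, theta_rad = 1.727 * pi/(180*3600) = 8.373e-06, D = 621063.6899

621063.6899 m


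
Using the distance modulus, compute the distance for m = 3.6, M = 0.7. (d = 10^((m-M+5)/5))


d = 10^((m - M + 5)/5) = 10^((3.6 - 0.7 + 5)/5) = 38.0189

38.0189 pc


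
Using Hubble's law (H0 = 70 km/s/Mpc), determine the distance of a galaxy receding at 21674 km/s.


d = v / H0 = 21674 / 70 = 309.6286

309.6286 Mpc


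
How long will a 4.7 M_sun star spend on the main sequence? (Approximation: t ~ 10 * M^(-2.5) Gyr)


t = 10 * M^(-2.5) = 10 * 4.7^(-2.5) = 0.2088

0.2088 Gyr


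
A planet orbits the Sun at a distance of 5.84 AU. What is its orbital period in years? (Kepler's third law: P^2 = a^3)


P = a^(3/2) = 5.84^1.5 = 14.113

14.113 years


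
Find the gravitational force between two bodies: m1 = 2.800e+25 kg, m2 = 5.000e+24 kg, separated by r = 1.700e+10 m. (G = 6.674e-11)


F = G*m1*m2/r^2 = 6.674e-11 * 2.800e+25 * 5.000e+24 / (1.700e+10)^2 = 6.674e-11 * 1.400e+50 / 2.890e+20 = 3.233e+19

3.233e+19 N


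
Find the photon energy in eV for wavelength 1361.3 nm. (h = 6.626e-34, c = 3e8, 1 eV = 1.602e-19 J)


E = hc/lambda = 6.626e-34 * 3e8 / 1.361e-06 = 1.460e-19 J = 0.9115 eV

0.9115 eV


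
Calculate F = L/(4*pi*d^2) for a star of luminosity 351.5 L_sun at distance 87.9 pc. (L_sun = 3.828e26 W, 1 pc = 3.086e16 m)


F = L / (4*pi*d^2) = 1.346e+29 / (4*pi*(2.713e+18)^2) = 1.455e-09

1.455e-09 W/m^2


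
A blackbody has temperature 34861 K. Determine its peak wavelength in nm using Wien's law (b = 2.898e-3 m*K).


lam_max = b / T = 2.898e-3 / 34861 = 8.313e-08 m = 83.1301 nm

83.1301 nm


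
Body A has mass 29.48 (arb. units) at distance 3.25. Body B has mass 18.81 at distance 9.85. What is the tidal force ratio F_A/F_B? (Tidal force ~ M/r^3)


Ratio = (M1/r1^3) / (M2/r2^3) = (29.48/3.25^3) / (18.81/9.85^3) = 43.6312

43.6312


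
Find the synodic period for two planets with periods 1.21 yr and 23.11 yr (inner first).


1/P_syn = |1/P1 - 1/P2| = |1/1.21 - 1/23.11| => P_syn = 1.2769

1.2769 years


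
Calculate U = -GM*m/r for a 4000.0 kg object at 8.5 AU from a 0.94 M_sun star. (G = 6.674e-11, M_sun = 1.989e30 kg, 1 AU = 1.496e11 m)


M = 0.94 * 1.989e30 kg = 1.86966e+30 kg; r = 8.5 AU * 1.496e11 m/AU = 1.2716e+12 m. U = -GM*m/r = -(6.674e-11 * 1.86966e+30 * 4000.0) / 1.2716e+12 = -3.925e+11

-3.925e+11 J


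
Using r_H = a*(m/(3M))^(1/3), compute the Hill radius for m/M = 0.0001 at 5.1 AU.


r_H = a * (m/3M)^(1/3) = 5.1 * (0.0001/3)^(1/3) = 0.1641

0.1641 AU


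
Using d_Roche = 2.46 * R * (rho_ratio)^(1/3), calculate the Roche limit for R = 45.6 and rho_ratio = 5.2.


d_Roche = 2.46 * 45.6 * 5.2^(1/3) = 194.3425

194.3425


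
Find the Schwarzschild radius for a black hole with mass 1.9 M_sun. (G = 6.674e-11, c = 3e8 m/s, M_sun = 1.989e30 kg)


M = 1.9 * 1.989e30 kg = 3.7791e+30 kg. rs = 2GM/c^2 = 2 * 6.674e-11 * 3.7791e+30 / (3e8)^2 = 5604.8252

5604.8252 m


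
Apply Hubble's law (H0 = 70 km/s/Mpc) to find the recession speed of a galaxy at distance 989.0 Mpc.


v = H0 * d = 70 * 989.0 = 69230.0

69230.0 km/s


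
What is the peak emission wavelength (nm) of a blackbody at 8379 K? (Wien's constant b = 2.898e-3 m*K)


lam_max = b / T = 2.898e-3 / 8379 = 3.459e-07 m = 345.8647 nm

345.8647 nm


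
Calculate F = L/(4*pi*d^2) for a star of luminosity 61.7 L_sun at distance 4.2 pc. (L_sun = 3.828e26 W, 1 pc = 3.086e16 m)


F = L / (4*pi*d^2) = 2.362e+28 / (4*pi*(1.296e+17)^2) = 1.119e-07

1.119e-07 W/m^2


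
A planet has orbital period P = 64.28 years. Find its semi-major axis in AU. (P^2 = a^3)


a = P^(2/3) = 64.28^(2/3) = 16.0466

16.0466 AU


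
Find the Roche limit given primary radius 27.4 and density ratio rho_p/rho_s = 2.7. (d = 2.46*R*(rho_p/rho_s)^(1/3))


d_Roche = 2.46 * 27.4 * 2.7^(1/3) = 93.8585

93.8585


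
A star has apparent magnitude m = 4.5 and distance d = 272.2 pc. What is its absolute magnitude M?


M = m - 5*log10(d) + 5 = 4.5 - 5*log10(272.2) + 5 = -2.6744

-2.6744


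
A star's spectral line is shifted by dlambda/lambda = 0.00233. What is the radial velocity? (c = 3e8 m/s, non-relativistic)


v = (dlambda/lambda) * c = 0.00233 * 3e8 = 699000.0

699000.0 m/s


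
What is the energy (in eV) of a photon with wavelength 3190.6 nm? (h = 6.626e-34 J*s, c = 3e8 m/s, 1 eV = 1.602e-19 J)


E = hc/lambda = 6.626e-34 * 3e8 / 3.191e-06 = 6.230e-20 J = 0.3889 eV

0.3889 eV


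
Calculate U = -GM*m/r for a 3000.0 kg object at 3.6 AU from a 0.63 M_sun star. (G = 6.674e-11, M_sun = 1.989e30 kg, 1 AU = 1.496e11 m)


M = 0.63 * 1.989e30 kg = 1.25307e+30 kg; r = 3.6 AU * 1.496e11 m/AU = 5.3856e+11 m. U = -GM*m/r = -(6.674e-11 * 1.25307e+30 * 3000.0) / 5.3856e+11 = -4.659e+11

-4.659e+11 J


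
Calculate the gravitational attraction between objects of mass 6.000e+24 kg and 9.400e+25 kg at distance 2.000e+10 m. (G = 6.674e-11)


F = G*m1*m2/r^2 = 6.674e-11 * 6.000e+24 * 9.400e+25 / (2.000e+10)^2 = 6.674e-11 * 5.640e+50 / 4.000e+20 = 9.410e+19

9.410e+19 N


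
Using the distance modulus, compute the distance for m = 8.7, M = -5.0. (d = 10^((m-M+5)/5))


d = 10^((m - M + 5)/5) = 10^((8.7 - -5.0 + 5)/5) = 5495.4087

5495.4087 pc


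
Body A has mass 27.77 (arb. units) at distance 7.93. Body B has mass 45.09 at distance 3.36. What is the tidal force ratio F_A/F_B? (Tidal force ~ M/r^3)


Ratio = (M1/r1^3) / (M2/r2^3) = (27.77/7.93^3) / (45.09/3.36^3) = 0.0468

0.0468


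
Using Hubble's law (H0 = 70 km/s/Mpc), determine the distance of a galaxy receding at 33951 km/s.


d = v / H0 = 33951 / 70 = 485.0143

485.0143 Mpc


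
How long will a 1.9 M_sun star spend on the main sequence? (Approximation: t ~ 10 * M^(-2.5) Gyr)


t = 10 * M^(-2.5) = 10 * 1.9^(-2.5) = 2.0096

2.0096 Gyr


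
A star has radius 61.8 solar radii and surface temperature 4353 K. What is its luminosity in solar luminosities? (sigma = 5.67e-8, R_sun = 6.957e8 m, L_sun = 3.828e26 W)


R = 61.8 * 6.957e8 m = 4.299426e+10 m. L = 4*pi*R^2*sigma*T^4 = 4*pi*(4.299426e+10)^2 * 5.67e-8 * 4353^4 = 4.728991664e+29 W. L/L_sun = 4.728991664e+29 / 3.828e26 = 1235.3688

1235.3688 L_sun


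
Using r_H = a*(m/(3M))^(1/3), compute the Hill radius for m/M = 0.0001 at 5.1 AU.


r_H = a * (m/3M)^(1/3) = 5.1 * (0.0001/3)^(1/3) = 0.1641

0.1641 AU


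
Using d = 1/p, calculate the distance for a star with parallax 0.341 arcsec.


d = 1/p = 1/0.341 = 2.9326

2.9326 pc


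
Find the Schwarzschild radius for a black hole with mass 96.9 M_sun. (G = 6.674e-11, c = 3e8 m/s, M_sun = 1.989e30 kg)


M = 96.9 * 1.989e30 kg = 1.927341e+32 kg. rs = 2GM/c^2 = 2 * 6.674e-11 * 1.927341e+32 / (3e8)^2 = 285846.0852

285846.0852 m


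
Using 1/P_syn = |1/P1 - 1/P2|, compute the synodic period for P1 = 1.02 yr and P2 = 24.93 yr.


1/P_syn = |1/P1 - 1/P2| = |1/1.02 - 1/24.93| => P_syn = 1.0635

1.0635 years


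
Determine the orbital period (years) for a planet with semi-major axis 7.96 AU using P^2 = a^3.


P = a^(3/2) = 7.96^1.5 = 22.4579

22.4579 years


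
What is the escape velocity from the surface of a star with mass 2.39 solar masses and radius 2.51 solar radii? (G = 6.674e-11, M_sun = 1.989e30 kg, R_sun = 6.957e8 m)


M = 2.39 * 1.989e30 kg = 4.75371e+30 kg; R = 2.51 * 6.957e8 m = 1.746207e+09 m. v_esc = sqrt(2GM/R) = sqrt(2 * 6.674e-11 * 4.75371e+30 / 1.746207e+09) = 602804.6289

602804.6289 m/s


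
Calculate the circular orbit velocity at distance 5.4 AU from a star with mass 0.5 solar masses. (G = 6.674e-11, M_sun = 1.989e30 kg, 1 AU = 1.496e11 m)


v = sqrt(GM/r) = sqrt(6.674e-11 * 9.945e+29 / 8.078e+11) = 9064.2697

9064.2697 m/s


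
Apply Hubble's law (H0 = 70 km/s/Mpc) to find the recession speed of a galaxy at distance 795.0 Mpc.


v = H0 * d = 70 * 795.0 = 55650.0

55650.0 km/s


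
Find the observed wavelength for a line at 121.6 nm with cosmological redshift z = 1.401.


lam_obs = lam_emit * (1 + z) = 121.6 * (1 + 1.401) = 291.9616

291.9616 nm


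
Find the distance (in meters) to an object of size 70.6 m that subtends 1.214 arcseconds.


D = size / theta_rad, theta_rad = 1.214 * pi/(180*3600) = 5.886e-06, D = 1.200e+07

1.200e+07 m


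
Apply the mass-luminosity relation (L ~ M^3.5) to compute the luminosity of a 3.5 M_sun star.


L/L_sun = (M/M_sun)^3.5 = 3.5^3.5 = 80.2118

80.2118 L_sun


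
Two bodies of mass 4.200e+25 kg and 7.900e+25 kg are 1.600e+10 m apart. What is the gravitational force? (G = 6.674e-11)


F = G*m1*m2/r^2 = 6.674e-11 * 4.200e+25 * 7.900e+25 / (1.600e+10)^2 = 6.674e-11 * 3.318e+51 / 2.560e+20 = 8.650e+20

8.650e+20 N


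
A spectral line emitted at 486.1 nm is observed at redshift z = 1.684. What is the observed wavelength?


lam_obs = lam_emit * (1 + z) = 486.1 * (1 + 1.684) = 1304.6924

1304.6924 nm


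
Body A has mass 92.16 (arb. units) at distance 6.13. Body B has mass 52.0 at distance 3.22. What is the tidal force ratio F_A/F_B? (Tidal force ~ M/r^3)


Ratio = (M1/r1^3) / (M2/r2^3) = (92.16/6.13^3) / (52.0/3.22^3) = 0.2569

0.2569


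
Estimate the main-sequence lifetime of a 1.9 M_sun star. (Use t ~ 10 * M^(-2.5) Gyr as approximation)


t = 10 * M^(-2.5) = 10 * 1.9^(-2.5) = 2.0096

2.0096 Gyr


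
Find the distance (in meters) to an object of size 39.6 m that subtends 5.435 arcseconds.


D = size / theta_rad, theta_rad = 5.435 * pi/(180*3600) = 2.635e-05, D = 1.503e+06

1.503e+06 m


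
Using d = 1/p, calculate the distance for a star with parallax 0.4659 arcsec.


d = 1/p = 1/0.4659 = 2.1464

2.1464 pc


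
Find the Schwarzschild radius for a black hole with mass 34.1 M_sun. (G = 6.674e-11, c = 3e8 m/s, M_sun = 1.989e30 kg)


M = 34.1 * 1.989e30 kg = 6.78249e+31 kg. rs = 2GM/c^2 = 2 * 6.674e-11 * 6.78249e+31 / (3e8)^2 = 100591.8628

100591.8628 m


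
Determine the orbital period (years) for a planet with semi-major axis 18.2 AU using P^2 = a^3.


P = a^(3/2) = 18.2^1.5 = 77.6439

77.6439 years


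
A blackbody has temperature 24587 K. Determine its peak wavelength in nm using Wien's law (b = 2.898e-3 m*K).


lam_max = b / T = 2.898e-3 / 24587 = 1.179e-07 m = 117.8672 nm

117.8672 nm


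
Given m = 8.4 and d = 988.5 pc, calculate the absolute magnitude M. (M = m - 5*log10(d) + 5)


M = m - 5*log10(d) + 5 = 8.4 - 5*log10(988.5) + 5 = -1.5749

-1.5749


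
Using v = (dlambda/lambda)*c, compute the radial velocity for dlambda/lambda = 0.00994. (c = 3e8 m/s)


v = (dlambda/lambda) * c = 0.00994 * 3e8 = 2.982e+06

2.982e+06 m/s


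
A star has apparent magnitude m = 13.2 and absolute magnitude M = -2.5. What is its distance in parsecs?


d = 10^((m - M + 5)/5) = 10^((13.2 - -2.5 + 5)/5) = 13803.8426

13803.8426 pc


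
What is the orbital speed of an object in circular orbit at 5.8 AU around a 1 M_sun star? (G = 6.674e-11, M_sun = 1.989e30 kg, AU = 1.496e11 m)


v = sqrt(GM/r) = sqrt(6.674e-11 * 1.989e+30 / 8.677e+11) = 12368.8892

12368.8892 m/s


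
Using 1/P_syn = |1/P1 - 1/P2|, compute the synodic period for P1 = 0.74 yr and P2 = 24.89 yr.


1/P_syn = |1/P1 - 1/P2| = |1/0.74 - 1/24.89| => P_syn = 0.7627

0.7627 years


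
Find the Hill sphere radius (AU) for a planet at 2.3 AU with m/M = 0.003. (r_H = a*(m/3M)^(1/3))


r_H = a * (m/3M)^(1/3) = 2.3 * (0.003/3)^(1/3) = 0.23

0.23 AU


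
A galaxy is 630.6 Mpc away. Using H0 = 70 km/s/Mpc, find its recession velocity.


v = H0 * d = 70 * 630.6 = 44142.0

44142.0 km/s


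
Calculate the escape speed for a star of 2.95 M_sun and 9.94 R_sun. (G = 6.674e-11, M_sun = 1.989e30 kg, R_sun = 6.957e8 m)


M = 2.95 * 1.989e30 kg = 5.86755e+30 kg; R = 9.94 * 6.957e8 m = 6.915258e+09 m. v_esc = sqrt(2GM/R) = sqrt(2 * 6.674e-11 * 5.86755e+30 / 6.915258e+09) = 336536.6015

336536.6015 m/s


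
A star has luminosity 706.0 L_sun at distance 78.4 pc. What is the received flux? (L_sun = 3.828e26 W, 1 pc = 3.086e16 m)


F = L / (4*pi*d^2) = 2.703e+29 / (4*pi*(2.419e+18)^2) = 3.674e-09

3.674e-09 W/m^2


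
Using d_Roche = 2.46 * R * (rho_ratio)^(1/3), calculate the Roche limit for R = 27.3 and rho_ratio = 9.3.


d_Roche = 2.46 * 27.3 * 9.3^(1/3) = 141.2295

141.2295


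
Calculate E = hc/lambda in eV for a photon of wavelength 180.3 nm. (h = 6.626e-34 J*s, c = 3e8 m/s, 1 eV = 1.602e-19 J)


E = hc/lambda = 6.626e-34 * 3e8 / 1.803e-07 = 1.102e-18 J = 6.882 eV

6.882 eV


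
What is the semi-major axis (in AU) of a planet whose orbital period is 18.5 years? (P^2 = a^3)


a = P^(2/3) = 18.5^(2/3) = 6.9949

6.9949 AU


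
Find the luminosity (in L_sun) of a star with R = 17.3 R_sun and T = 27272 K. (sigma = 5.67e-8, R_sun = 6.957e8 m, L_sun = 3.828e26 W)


R = 17.3 * 6.957e8 m = 1.203561e+10 m. L = 4*pi*R^2*sigma*T^4 = 4*pi*(1.203561e+10)^2 * 5.67e-8 * 27272^4 = 5.709487004e+31 W. L/L_sun = 5.709487004e+31 / 3.828e26 = 149150.6532

149150.6532 L_sun


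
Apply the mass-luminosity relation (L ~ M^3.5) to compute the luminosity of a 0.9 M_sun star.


L/L_sun = (M/M_sun)^3.5 = 0.9^3.5 = 0.6916

0.6916 L_sun


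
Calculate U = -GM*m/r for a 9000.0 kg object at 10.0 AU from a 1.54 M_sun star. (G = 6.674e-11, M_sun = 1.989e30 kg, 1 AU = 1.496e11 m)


M = 1.54 * 1.989e30 kg = 3.06306e+30 kg; r = 10.0 AU * 1.496e11 m/AU = 1.496e+12 m. U = -GM*m/r = -(6.674e-11 * 3.06306e+30 * 9000.0) / 1.496e+12 = -1.230e+12

-1.230e+12 J


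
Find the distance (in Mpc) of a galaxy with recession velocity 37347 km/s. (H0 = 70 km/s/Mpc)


d = v / H0 = 37347 / 70 = 533.5286

533.5286 Mpc


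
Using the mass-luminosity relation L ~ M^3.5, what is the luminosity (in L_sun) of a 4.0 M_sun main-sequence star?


L/L_sun = (M/M_sun)^3.5 = 4.0^3.5 = 128.0

128.0 L_sun


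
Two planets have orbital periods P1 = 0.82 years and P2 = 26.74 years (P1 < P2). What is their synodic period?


1/P_syn = |1/P1 - 1/P2| = |1/0.82 - 1/26.74| => P_syn = 0.8459

0.8459 years


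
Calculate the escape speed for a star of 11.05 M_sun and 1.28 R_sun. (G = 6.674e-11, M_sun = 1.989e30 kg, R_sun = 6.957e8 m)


M = 11.05 * 1.989e30 kg = 2.197845e+31 kg; R = 1.28 * 6.957e8 m = 8.90496e+08 m. v_esc = sqrt(2GM/R) = sqrt(2 * 6.674e-11 * 2.197845e+31 / 8.90496e+08) = 1.815e+06

1.815e+06 m/s


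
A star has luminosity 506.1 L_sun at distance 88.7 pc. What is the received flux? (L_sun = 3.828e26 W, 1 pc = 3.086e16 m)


F = L / (4*pi*d^2) = 1.937e+29 / (4*pi*(2.737e+18)^2) = 2.058e-09

2.058e-09 W/m^2


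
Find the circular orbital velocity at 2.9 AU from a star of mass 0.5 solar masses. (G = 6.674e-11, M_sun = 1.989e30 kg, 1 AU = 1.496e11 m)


v = sqrt(GM/r) = sqrt(6.674e-11 * 9.945e+29 / 4.338e+11) = 12368.8892

12368.8892 m/s


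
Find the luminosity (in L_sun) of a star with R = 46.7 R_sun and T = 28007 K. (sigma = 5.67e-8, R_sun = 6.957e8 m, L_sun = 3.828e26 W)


R = 46.7 * 6.957e8 m = 3.248919e+10 m. L = 4*pi*R^2*sigma*T^4 = 4*pi*(3.248919e+10)^2 * 5.67e-8 * 28007^4 = 4.62740015e+32 W. L/L_sun = 4.62740015e+32 / 3.828e26 = 1.209e+06

1.209e+06 L_sun


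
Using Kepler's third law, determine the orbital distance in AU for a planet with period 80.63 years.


a = P^(2/3) = 80.63^(2/3) = 18.6637

18.6637 AU


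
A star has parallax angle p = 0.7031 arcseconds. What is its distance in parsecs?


d = 1/p = 1/0.7031 = 1.4223

1.4223 pc


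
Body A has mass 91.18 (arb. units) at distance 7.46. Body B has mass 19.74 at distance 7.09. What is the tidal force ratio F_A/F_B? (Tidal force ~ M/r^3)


Ratio = (M1/r1^3) / (M2/r2^3) = (91.18/7.46^3) / (19.74/7.09^3) = 3.9653

3.9653


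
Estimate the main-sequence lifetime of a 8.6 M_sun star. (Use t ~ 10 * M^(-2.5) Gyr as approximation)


t = 10 * M^(-2.5) = 10 * 8.6^(-2.5) = 0.0461

0.0461 Gyr


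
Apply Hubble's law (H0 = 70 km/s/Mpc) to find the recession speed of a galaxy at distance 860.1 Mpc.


v = H0 * d = 70 * 860.1 = 60207.0

60207.0 km/s


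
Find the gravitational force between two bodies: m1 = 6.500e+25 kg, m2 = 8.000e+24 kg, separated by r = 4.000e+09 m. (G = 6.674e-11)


F = G*m1*m2/r^2 = 6.674e-11 * 6.500e+25 * 8.000e+24 / (4.000e+09)^2 = 6.674e-11 * 5.200e+50 / 1.600e+19 = 2.169e+21

2.169e+21 N


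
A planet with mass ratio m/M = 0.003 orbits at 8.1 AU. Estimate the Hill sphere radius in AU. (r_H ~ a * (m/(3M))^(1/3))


r_H = a * (m/3M)^(1/3) = 8.1 * (0.003/3)^(1/3) = 0.81

0.81 AU


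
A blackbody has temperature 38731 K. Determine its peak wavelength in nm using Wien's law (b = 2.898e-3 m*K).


lam_max = b / T = 2.898e-3 / 38731 = 7.482e-08 m = 74.8238 nm

74.8238 nm


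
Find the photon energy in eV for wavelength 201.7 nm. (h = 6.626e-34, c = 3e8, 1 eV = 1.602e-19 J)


E = hc/lambda = 6.626e-34 * 3e8 / 2.017e-07 = 9.855e-19 J = 6.1518 eV

6.1518 eV


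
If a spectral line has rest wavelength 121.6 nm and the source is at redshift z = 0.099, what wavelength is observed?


lam_obs = lam_emit * (1 + z) = 121.6 * (1 + 0.099) = 133.6384

133.6384 nm


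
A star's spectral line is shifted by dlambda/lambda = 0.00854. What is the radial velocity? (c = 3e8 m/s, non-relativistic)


v = (dlambda/lambda) * c = 0.00854 * 3e8 = 2.562e+06

2.562e+06 m/s


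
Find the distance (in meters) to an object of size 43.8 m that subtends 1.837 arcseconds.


D = size / theta_rad, theta_rad = 1.837 * pi/(180*3600) = 8.906e-06, D = 4.918e+06

4.918e+06 m


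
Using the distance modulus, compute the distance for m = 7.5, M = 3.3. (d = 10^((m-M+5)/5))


d = 10^((m - M + 5)/5) = 10^((7.5 - 3.3 + 5)/5) = 69.1831

69.1831 pc


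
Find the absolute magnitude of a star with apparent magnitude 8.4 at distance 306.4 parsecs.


M = m - 5*log10(d) + 5 = 8.4 - 5*log10(306.4) + 5 = 0.9686

0.9686


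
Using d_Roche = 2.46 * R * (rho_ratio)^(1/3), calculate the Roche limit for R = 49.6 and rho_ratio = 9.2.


d_Roche = 2.46 * 49.6 * 9.2^(1/3) = 255.6698

255.6698


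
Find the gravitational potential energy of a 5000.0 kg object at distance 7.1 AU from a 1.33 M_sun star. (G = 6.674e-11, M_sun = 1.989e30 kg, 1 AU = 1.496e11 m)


M = 1.33 * 1.989e30 kg = 2.64537e+30 kg; r = 7.1 AU * 1.496e11 m/AU = 1.06216e+12 m. U = -GM*m/r = -(6.674e-11 * 2.64537e+30 * 5000.0) / 1.06216e+12 = -8.311e+11

-8.311e+11 J


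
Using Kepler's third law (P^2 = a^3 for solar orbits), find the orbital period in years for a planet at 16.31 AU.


P = a^(3/2) = 16.31^1.5 = 65.869

65.869 years


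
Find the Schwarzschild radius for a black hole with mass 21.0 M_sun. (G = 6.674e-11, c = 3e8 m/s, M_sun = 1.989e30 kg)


M = 21.0 * 1.989e30 kg = 4.1769e+31 kg. rs = 2GM/c^2 = 2 * 6.674e-11 * 4.1769e+31 / (3e8)^2 = 61948.068

61948.068 m


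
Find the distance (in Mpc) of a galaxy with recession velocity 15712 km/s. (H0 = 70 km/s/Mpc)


d = v / H0 = 15712 / 70 = 224.4571

224.4571 Mpc


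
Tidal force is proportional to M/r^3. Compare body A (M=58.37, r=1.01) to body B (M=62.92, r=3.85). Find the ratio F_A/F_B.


Ratio = (M1/r1^3) / (M2/r2^3) = (58.37/1.01^3) / (62.92/3.85^3) = 51.383

51.383


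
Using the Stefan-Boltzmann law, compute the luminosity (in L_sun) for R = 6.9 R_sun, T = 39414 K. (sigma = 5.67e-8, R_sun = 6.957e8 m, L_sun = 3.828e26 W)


R = 6.9 * 6.957e8 m = 4.80033e+09 m. L = 4*pi*R^2*sigma*T^4 = 4*pi*(4.80033e+09)^2 * 5.67e-8 * 39414^4 = 3.962206993e+31 W. L/L_sun = 3.962206993e+31 / 3.828e26 = 103505.9298

103505.9298 L_sun


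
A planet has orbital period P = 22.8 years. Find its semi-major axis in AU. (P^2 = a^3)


a = P^(2/3) = 22.8^(2/3) = 8.0406

8.0406 AU


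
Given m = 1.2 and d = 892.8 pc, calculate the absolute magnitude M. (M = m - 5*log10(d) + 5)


M = m - 5*log10(d) + 5 = 1.2 - 5*log10(892.8) + 5 = -8.5538

-8.5538


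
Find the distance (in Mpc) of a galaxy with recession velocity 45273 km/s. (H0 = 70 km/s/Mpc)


d = v / H0 = 45273 / 70 = 646.7571

646.7571 Mpc


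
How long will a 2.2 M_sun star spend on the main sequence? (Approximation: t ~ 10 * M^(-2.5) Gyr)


t = 10 * M^(-2.5) = 10 * 2.2^(-2.5) = 1.393

1.393 Gyr


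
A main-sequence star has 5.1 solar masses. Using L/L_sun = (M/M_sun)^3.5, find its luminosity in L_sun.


L/L_sun = (M/M_sun)^3.5 = 5.1^3.5 = 299.5681

299.5681 L_sun


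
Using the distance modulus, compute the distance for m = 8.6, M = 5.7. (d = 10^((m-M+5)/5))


d = 10^((m - M + 5)/5) = 10^((8.6 - 5.7 + 5)/5) = 38.0189

38.0189 pc


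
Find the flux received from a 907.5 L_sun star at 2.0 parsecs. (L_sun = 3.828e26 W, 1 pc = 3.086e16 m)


F = L / (4*pi*d^2) = 3.474e+29 / (4*pi*(6.172e+16)^2) = 7.257e-06

7.257e-06 W/m^2


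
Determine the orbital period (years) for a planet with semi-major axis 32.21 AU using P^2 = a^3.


P = a^(3/2) = 32.21^1.5 = 182.8042

182.8042 years


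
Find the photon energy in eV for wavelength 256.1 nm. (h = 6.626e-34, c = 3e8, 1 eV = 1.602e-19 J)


E = hc/lambda = 6.626e-34 * 3e8 / 2.561e-07 = 7.762e-19 J = 4.8451 eV

4.8451 eV


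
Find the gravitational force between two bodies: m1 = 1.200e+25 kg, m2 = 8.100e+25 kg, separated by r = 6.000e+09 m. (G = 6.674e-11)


F = G*m1*m2/r^2 = 6.674e-11 * 1.200e+25 * 8.100e+25 / (6.000e+09)^2 = 6.674e-11 * 9.720e+50 / 3.600e+19 = 1.802e+21

1.802e+21 N


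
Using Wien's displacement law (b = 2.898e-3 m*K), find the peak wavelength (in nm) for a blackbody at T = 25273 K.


lam_max = b / T = 2.898e-3 / 25273 = 1.147e-07 m = 114.6678 nm

114.6678 nm


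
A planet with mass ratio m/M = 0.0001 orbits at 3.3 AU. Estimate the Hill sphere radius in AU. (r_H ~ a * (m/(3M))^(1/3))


r_H = a * (m/3M)^(1/3) = 3.3 * (0.0001/3)^(1/3) = 0.1062

0.1062 AU


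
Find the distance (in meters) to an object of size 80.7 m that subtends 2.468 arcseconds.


D = size / theta_rad, theta_rad = 2.468 * pi/(180*3600) = 1.197e-05, D = 6.745e+06

6.745e+06 m


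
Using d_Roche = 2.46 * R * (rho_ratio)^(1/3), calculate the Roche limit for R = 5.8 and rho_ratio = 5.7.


d_Roche = 2.46 * 5.8 * 5.7^(1/3) = 25.4872

25.4872


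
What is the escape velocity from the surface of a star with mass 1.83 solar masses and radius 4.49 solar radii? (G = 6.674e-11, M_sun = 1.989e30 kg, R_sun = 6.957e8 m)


M = 1.83 * 1.989e30 kg = 3.63987e+30 kg; R = 4.49 * 6.957e8 m = 3.123693e+09 m. v_esc = sqrt(2GM/R) = sqrt(2 * 6.674e-11 * 3.63987e+30 / 3.123693e+09) = 394381.7986

394381.7986 m/s


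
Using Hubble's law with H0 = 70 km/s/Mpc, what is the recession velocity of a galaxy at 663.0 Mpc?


v = H0 * d = 70 * 663.0 = 46410.0

46410.0 km/s


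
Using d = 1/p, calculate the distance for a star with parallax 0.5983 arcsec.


d = 1/p = 1/0.5983 = 1.6714

1.6714 pc


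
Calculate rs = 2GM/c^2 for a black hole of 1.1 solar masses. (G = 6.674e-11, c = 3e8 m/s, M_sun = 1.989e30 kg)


M = 1.1 * 1.989e30 kg = 2.1879e+30 kg. rs = 2GM/c^2 = 2 * 6.674e-11 * 2.1879e+30 / (3e8)^2 = 3244.8988

3244.8988 m


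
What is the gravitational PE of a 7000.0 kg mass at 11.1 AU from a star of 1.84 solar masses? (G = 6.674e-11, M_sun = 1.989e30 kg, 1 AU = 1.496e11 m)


M = 1.84 * 1.989e30 kg = 3.65976e+30 kg; r = 11.1 AU * 1.496e11 m/AU = 1.66056e+12 m. U = -GM*m/r = -(6.674e-11 * 3.65976e+30 * 7000.0) / 1.66056e+12 = -1.030e+12

-1.030e+12 J


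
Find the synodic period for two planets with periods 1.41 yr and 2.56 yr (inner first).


1/P_syn = |1/P1 - 1/P2| = |1/1.41 - 1/2.56| => P_syn = 3.1388

3.1388 years


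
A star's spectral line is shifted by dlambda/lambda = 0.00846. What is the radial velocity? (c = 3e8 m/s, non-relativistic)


v = (dlambda/lambda) * c = 0.00846 * 3e8 = 2.538e+06

2.538e+06 m/s


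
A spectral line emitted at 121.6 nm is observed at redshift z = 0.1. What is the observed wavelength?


lam_obs = lam_emit * (1 + z) = 121.6 * (1 + 0.1) = 133.76

133.76 nm


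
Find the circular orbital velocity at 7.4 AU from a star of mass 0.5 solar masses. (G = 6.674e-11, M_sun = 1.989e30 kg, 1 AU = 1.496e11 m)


v = sqrt(GM/r) = sqrt(6.674e-11 * 9.945e+29 / 1.107e+12) = 7743.0816

7743.0816 m/s


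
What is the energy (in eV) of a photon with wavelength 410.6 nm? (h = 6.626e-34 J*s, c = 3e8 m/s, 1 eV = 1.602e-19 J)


E = hc/lambda = 6.626e-34 * 3e8 / 4.106e-07 = 4.841e-19 J = 3.022 eV

3.022 eV


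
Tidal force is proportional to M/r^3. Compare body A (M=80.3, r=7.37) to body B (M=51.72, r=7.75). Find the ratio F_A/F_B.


Ratio = (M1/r1^3) / (M2/r2^3) = (80.3/7.37^3) / (51.72/7.75^3) = 1.8053

1.8053


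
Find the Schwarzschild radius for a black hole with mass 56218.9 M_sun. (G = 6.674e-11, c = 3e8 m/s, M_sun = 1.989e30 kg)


M = 56218.9 * 1.989e30 kg = 1.118193921e+35 kg. rs = 2GM/c^2 = 2 * 6.674e-11 * 1.118193921e+35 / (3e8)^2 = 1.658e+08

1.658e+08 m


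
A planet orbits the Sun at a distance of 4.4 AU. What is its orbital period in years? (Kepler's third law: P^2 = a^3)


P = a^(3/2) = 4.4^1.5 = 9.2295

9.2295 years


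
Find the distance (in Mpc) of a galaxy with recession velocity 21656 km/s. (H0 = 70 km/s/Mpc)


d = v / H0 = 21656 / 70 = 309.3714

309.3714 Mpc


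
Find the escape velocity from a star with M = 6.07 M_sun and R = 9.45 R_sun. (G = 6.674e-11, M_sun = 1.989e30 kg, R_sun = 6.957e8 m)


M = 6.07 * 1.989e30 kg = 1.207323e+31 kg; R = 9.45 * 6.957e8 m = 6.574365e+09 m. v_esc = sqrt(2GM/R) = sqrt(2 * 6.674e-11 * 1.207323e+31 / 6.574365e+09) = 495100.0044

495100.0044 m/s


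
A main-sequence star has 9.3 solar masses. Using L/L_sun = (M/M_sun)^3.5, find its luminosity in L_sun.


L/L_sun = (M/M_sun)^3.5 = 9.3^3.5 = 2452.9592

2452.9592 L_sun


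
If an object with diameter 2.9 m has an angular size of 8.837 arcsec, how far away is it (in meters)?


D = size / theta_rad, theta_rad = 8.837 * pi/(180*3600) = 4.284e-05, D = 67689.0277

67689.0277 m


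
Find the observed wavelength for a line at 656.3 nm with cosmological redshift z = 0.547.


lam_obs = lam_emit * (1 + z) = 656.3 * (1 + 0.547) = 1015.2961

1015.2961 nm


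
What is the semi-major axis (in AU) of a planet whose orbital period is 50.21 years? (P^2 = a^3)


a = P^(2/3) = 50.21^(2/3) = 13.6101

13.6101 AU


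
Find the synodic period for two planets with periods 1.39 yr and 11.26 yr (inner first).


1/P_syn = |1/P1 - 1/P2| = |1/1.39 - 1/11.26| => P_syn = 1.5858

1.5858 years


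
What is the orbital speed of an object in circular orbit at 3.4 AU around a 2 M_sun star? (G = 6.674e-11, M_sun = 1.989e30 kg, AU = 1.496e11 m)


v = sqrt(GM/r) = sqrt(6.674e-11 * 3.978e+30 / 5.086e+11) = 22846.5294

22846.5294 m/s


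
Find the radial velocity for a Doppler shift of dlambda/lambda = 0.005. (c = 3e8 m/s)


v = (dlambda/lambda) * c = 0.005 * 3e8 = 1.500e+06

1.500e+06 m/s


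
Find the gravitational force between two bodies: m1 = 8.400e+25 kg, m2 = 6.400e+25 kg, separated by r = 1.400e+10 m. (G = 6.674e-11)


F = G*m1*m2/r^2 = 6.674e-11 * 8.400e+25 * 6.400e+25 / (1.400e+10)^2 = 6.674e-11 * 5.376e+51 / 1.960e+20 = 1.831e+21

1.831e+21 N
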